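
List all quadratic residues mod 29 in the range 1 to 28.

1,4,5,6,7,9,13,16,20,22,23,24,25,28

Square k = 1,…,14 (k and 29−k give the same square):
1²=1, 2²=4, 3²=9, 4²=16, 5²=25, 6²≡7, 7²≡20, 8²≡6, 9²≡23, 10²≡13, 11²≡5, 12²≡28, 13²≡24, 14²≡22 (mod 29).
So the quadratic residues mod 29 are {1, 4, 5, 6, 7, 9, 13, 16, 20, 22, 23, 24, 25, 28}.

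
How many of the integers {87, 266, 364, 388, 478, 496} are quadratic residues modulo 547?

(87/547) = -1 → non-residue.
(266/547) = +1 → QR.
(364/547) = -1 → non-residue.
(388/547) = +1 → QR.
(478/547) = -1 → non-residue.
(496/547) = -1 → non-residue.
Total quadratic residues among the 6: 2.

2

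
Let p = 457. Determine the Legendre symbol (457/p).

0

First reduce: 457 ≡ 0 (mod 457).
Top reduces to 0: gcd > 1, so the symbol is 0.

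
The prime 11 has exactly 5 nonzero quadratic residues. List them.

Square k = 1,…,5 (k and 11−k give the same square):
1²=1, 2²=4, 3²=9, 4²≡5, 5²≡3 (mod 11).
So the quadratic residues mod 11 are {1, 3, 4, 5, 9}.

1,3,4,5,9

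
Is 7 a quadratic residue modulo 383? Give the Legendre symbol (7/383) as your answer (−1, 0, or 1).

1

Reciprocity: 7 ≡ 3 and 383 ≡ 3 (mod 4), so (7/383) = −(383/7).
Reduce top mod 7: now compute (5/7).
Reciprocity: 5 ≡ 1 and 7 ≡ 3 (mod 4), so (5/7) = +(7/5).
Reduce top mod 5: now compute (2/5).
Pull out 2: since 5 ≡ 5 (mod 8), (2/5) = -1.
Reached (1/5) = 1. Collecting the sign flips along the way, the symbol is +1.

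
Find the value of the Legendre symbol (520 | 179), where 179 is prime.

-1

Euler's criterion: (520/179) ≡ 162^89 (mod 179).
162^2 ≡ 110 (mod 179)
162^4 ≡ 107 (mod 179)
162^8 ≡ 172 (mod 179)
162^16 ≡ 49 (mod 179)
162^32 ≡ 74 (mod 179)
162^64 ≡ 106 (mod 179)
162^89 = 162^(64+16+8+1) ≡ 178 (mod 179).
Result is 178 ≡ −1, so (520/179) = −1.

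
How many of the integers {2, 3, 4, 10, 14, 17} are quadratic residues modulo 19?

(2/19) = -1 → non-residue.
(3/19) = -1 → non-residue.
(4/19) = +1 → QR.
(10/19) = -1 → non-residue.
(14/19) = -1 → non-residue.
(17/19) = +1 → QR.
Total quadratic residues among the 6: 2.

2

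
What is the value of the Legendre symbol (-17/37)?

First reduce: -17 ≡ 20 (mod 37).
Pull out 2^2: since 37 ≡ 5 (mod 8), (2/37) = -1, so (2/37)^2 = +1.
Reciprocity: 5 ≡ 1 and 37 ≡ 1 (mod 4), so (5/37) = +(37/5).
Reduce top mod 5: now compute (2/5).
Pull out 2: since 5 ≡ 5 (mod 8), (2/5) = -1.
Reached (1/5) = 1. Collecting the sign flips along the way, the symbol is -1.

-1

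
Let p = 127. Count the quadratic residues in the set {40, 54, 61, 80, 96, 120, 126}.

(40/127) = -1 → non-residue.
(54/127) = -1 → non-residue.
(61/127) = +1 → QR.
(80/127) = -1 → non-residue.
(96/127) = -1 → non-residue.
(120/127) = +1 → QR.
(126/127) = -1 → non-residue.
Total quadratic residues among the 7: 2.

2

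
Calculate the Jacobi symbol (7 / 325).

Reciprocity: 7 ≡ 3 and 325 ≡ 1 (mod 4), so (7/325) = +(325/7).
Reduce top mod 7: now compute (3/7).
Reciprocity: 3 ≡ 3 and 7 ≡ 3 (mod 4), so (3/7) = −(7/3).
Reduce top mod 3: now compute (1/3).
Reached (1/3) = 1. Collecting the sign flips along the way, the symbol is -1.

-1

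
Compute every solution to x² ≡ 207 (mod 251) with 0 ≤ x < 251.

61, 190

Since 251 ≡ 3 (mod 4), a square root of 207 is 207^((251+1)/4) = 207^63 mod 251.
Repeated squaring: 207^2≡179, 207^4≡164, 207^8≡39, 207^16≡15, 207^32≡225 (mod 251).
207^63 = 207^(32+16+8+4+2+1) ≡ 190 (mod 251).
Check: 190² = 36100 ≡ 207 (mod 251). The two roots are 61 and 190.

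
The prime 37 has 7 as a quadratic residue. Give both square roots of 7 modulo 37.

9, 28

37 ≡ 1 (mod 4), so we find a root by search.
Trying successive values, 9² = 81 ≡ 7 (mod 37). The other root is 37 − 9 = 28.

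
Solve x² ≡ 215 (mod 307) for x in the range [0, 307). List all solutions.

109, 198

Since 307 ≡ 3 (mod 4), a square root of 215 is 215^((307+1)/4) = 215^77 mod 307.
Repeated squaring: 215^2≡175, 215^4≡232, 215^8≡99, 215^16≡284, 215^32≡222, 215^64≡164 (mod 307).
215^77 = 215^(64+8+4+1) ≡ 109 (mod 307).
Check: 109² = 11881 ≡ 215 (mod 307). The two roots are 109 and 198.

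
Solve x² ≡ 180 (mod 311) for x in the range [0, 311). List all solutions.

80, 231

Since 311 ≡ 3 (mod 4), a square root of 180 is 180^((311+1)/4) = 180^78 mod 311.
Repeated squaring: 180^2≡56, 180^4≡26, 180^8≡54, 180^16≡117, 180^32≡5, 180^64≡25 (mod 311).
180^78 = 180^(64+8+4+2) ≡ 80 (mod 311).
Check: 80² = 6400 ≡ 180 (mod 311). The two roots are 80 and 231.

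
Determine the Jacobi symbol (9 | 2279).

Reciprocity: 9 ≡ 1 and 2279 ≡ 3 (mod 4), so (9/2279) = +(2279/9).
Reduce top mod 9: now compute (2/9).
Pull out 2: since 9 ≡ 1 (mod 8), (2/9) = +1.
Reached (1/9) = 1. Collecting the sign flips along the way, the symbol is +1.

1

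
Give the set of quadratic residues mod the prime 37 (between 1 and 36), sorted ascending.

1,3,4,7,9,10,11,12,16,21,25,26,27,28,30,33,34,36

Square k = 1,…,18 (k and 37−k give the same square):
1²=1, 2²=4, 3²=9, 4²=16, 5²=25, 6²=36, 7²≡12, 8²≡27, 9²≡7, 10²≡26, 11²≡10, 12²≡33, 13²≡21, 14²≡11, 15²≡3, 16²≡34, 17²≡30, 18²≡28 (mod 37).
So the quadratic residues mod 37 are {1, 3, 4, 7, 9, 10, 11, 12, 16, 21, 25, 26, 27, 28, 30, 33, 34, 36}.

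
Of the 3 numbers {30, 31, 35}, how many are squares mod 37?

(30/37) = +1 → QR.
(31/37) = -1 → non-residue.
(35/37) = -1 → non-residue.
Total quadratic residues among the 3: 1.

1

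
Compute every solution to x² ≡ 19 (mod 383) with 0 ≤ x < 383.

Since 383 ≡ 3 (mod 4), a square root of 19 is 19^((383+1)/4) = 19^96 mod 383.
Repeated squaring: 19^2≡361, 19^4≡101, 19^8≡243, 19^16≡67, 19^32≡276, 19^64≡342 (mod 383).
19^96 = 19^(64+32) ≡ 174 (mod 383).
Check: 174² = 30276 ≡ 19 (mod 383). The two roots are 174 and 209.

174, 209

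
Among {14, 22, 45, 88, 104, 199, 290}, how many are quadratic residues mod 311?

(14/311) = +1 → QR.
(22/311) = -1 → non-residue.
(45/311) = +1 → QR.
(88/311) = -1 → non-residue.
(104/311) = +1 → QR.
(199/311) = -1 → non-residue.
(290/311) = -1 → non-residue.
Total quadratic residues among the 7: 3.

3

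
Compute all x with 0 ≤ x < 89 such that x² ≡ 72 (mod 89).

28, 61

89 ≡ 1 (mod 4), so we find a root by search.
Trying successive values, 28² = 784 ≡ 72 (mod 89). The other root is 89 − 28 = 61.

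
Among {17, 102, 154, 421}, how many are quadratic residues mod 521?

(17/521) = -1 → non-residue.
(102/521) = +1 → QR.
(154/521) = -1 → non-residue.
(421/521) = +1 → QR.
Total quadratic residues among the 4: 2.

2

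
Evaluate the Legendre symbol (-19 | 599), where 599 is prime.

-1

First reduce: -19 ≡ 580 (mod 599).
Pull out 2^2: since 599 ≡ 7 (mod 8), (2/599) = +1, so (2/599)^2 = +1.
Reciprocity: 145 ≡ 1 and 599 ≡ 3 (mod 4), so (145/599) = +(599/145).
Reduce top mod 145: now compute (19/145).
Reciprocity: 19 ≡ 3 and 145 ≡ 1 (mod 4), so (19/145) = +(145/19).
Reduce top mod 19: now compute (12/19).
Pull out 2^2: since 19 ≡ 3 (mod 8), (2/19) = -1, so (2/19)^2 = +1.
Reciprocity: 3 ≡ 3 and 19 ≡ 3 (mod 4), so (3/19) = −(19/3).
Reduce top mod 3: now compute (1/3).
Reached (1/3) = 1. Collecting the sign flips along the way, the symbol is -1.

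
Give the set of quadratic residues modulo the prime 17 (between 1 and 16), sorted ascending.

1,2,4,8,9,13,15,16

Square k = 1,…,8 (k and 17−k give the same square):
1²=1, 2²=4, 3²=9, 4²=16, 5²≡8, 6²≡2, 7²≡15, 8²≡13 (mod 17).
So the quadratic residues mod 17 are {1, 2, 4, 8, 9, 13, 15, 16}.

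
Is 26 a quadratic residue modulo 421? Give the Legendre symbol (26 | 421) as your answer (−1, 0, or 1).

1

Pull out 2: since 421 ≡ 5 (mod 8), (2/421) = -1.
Reciprocity: 13 ≡ 1 and 421 ≡ 1 (mod 4), so (13/421) = +(421/13).
Reduce top mod 13: now compute (5/13).
Reciprocity: 5 ≡ 1 and 13 ≡ 1 (mod 4), so (5/13) = +(13/5).
Reduce top mod 5: now compute (3/5).
Reciprocity: 3 ≡ 3 and 5 ≡ 1 (mod 4), so (3/5) = +(5/3).
Reduce top mod 3: now compute (2/3).
Pull out 2: since 3 ≡ 3 (mod 8), (2/3) = -1.
Reached (1/3) = 1. Collecting the sign flips along the way, the symbol is +1.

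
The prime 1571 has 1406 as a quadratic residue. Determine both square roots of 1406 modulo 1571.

423, 1148

Since 1571 ≡ 3 (mod 4), a square root of 1406 is 1406^((1571+1)/4) = 1406^393 mod 1571.
Repeated squaring: 1406^2≡518, 1406^4≡1254, 1406^8≡1516, 1406^16≡1454, 1406^32≡1121, 1406^64≡1412, 1406^128≡145, 1406^256≡602 (mod 1571).
1406^393 = 1406^(256+128+8+1) ≡ 423 (mod 1571).
Check: 423² = 178929 ≡ 1406 (mod 1571). The two roots are 423 and 1148.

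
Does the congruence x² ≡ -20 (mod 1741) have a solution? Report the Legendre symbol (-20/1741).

First reduce: -20 ≡ 1721 (mod 1741).
Reciprocity: 1721 ≡ 1 and 1741 ≡ 1 (mod 4), so (1721/1741) = +(1741/1721).
Reduce top mod 1721: now compute (20/1721).
Pull out 2^2: since 1721 ≡ 1 (mod 8), (2/1721) = +1, so (2/1721)^2 = +1.
Reciprocity: 5 ≡ 1 and 1721 ≡ 1 (mod 4), so (5/1721) = +(1721/5).
Reduce top mod 5: now compute (1/5).
Reached (1/5) = 1. Collecting the sign flips along the way, the symbol is +1.

1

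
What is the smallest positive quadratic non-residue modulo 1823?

5

(2/1823) = +1, so 2 is a residue.
(3/1823) = +1, so 3 is a residue.
(4/1823) = +1, so 4 is a residue.
(5/1823) = −1, so 5 is the smallest positive non-residue mod 1823.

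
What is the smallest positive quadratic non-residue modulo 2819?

2

(2/2819) = −1, so 2 is the smallest positive non-residue mod 2819.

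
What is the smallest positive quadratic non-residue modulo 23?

5

(2/23) = +1, so 2 is a residue.
(3/23) = +1, so 3 is a residue.
(4/23) = +1, so 4 is a residue.
(5/23) = −1, so 5 is the smallest positive non-residue mod 23.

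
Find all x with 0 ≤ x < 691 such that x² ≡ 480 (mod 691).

189, 502

Since 691 ≡ 3 (mod 4), a square root of 480 is 480^((691+1)/4) = 480^173 mod 691.
Repeated squaring: 480^2≡297, 480^4≡452, 480^8≡459, 480^16≡617, 480^32≡639, 480^64≡631, 480^128≡145 (mod 691).
480^173 = 480^(128+32+8+4+1) ≡ 502 (mod 691).
Check: 502² = 252004 ≡ 480 (mod 691). The two roots are 189 and 502.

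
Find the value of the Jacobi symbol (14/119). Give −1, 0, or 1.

Pull out 2: since 119 ≡ 7 (mod 8), (2/119) = +1.
Reciprocity: 7 ≡ 3 and 119 ≡ 3 (mod 4), so (7/119) = −(119/7).
Reduce top mod 7: now compute (0/7).
Top reduces to 0: gcd > 1, so the symbol is 0.

0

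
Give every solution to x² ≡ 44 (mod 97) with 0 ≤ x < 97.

97 ≡ 1 (mod 4), so we find a root by search.
Trying successive values, 23² = 529 ≡ 44 (mod 97). The other root is 97 − 23 = 74.

23, 74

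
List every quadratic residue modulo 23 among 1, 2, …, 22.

Square k = 1,…,11 (k and 23−k give the same square):
1²=1, 2²=4, 3²=9, 4²=16, 5²≡2, 6²≡13, 7²≡3, 8²≡18, 9²≡12, 10²≡8, 11²≡6 (mod 23).
So the quadratic residues mod 23 are {1, 2, 3, 4, 6, 8, 9, 12, 13, 16, 18}.

1, 2, 3, 4, 6, 8, 9, 12, 13, 16, 18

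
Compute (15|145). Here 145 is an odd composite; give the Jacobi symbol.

0

Reciprocity: 15 ≡ 3 and 145 ≡ 1 (mod 4), so (15/145) = +(145/15).
Reduce top mod 15: now compute (10/15).
Pull out 2: since 15 ≡ 7 (mod 8), (2/15) = +1.
Reciprocity: 5 ≡ 1 and 15 ≡ 3 (mod 4), so (5/15) = +(15/5).
Reduce top mod 5: now compute (0/5).
Top reduces to 0: gcd > 1, so the symbol is 0.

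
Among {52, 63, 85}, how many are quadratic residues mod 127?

(52/127) = +1 → QR.
(63/127) = -1 → non-residue.
(85/127) = -1 → non-residue.
Total quadratic residues among the 3: 1.

1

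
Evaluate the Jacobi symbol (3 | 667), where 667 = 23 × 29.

Reciprocity: 3 ≡ 3 and 667 ≡ 3 (mod 4), so (3/667) = −(667/3).
Reduce top mod 3: now compute (1/3).
Reached (1/3) = 1. Collecting the sign flips along the way, the symbol is -1.

-1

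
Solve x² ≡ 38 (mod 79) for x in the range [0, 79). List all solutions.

Since 79 ≡ 3 (mod 4), a square root of 38 is 38^((79+1)/4) = 38^20 mod 79.
Repeated squaring: 38^2≡22, 38^4≡10, 38^8≡21, 38^16≡46 (mod 79).
38^20 = 38^(16+4) ≡ 65 (mod 79).
Check: 65² = 4225 ≡ 38 (mod 79). The two roots are 14 and 65.

14, 65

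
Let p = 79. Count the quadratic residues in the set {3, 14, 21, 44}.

(3/79) = -1 → non-residue.
(14/79) = -1 → non-residue.
(21/79) = +1 → QR.
(44/79) = +1 → QR.
Total quadratic residues among the 4: 2.

2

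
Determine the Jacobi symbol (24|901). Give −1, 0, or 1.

Pull out 2^3: since 901 ≡ 5 (mod 8), (2/901) = -1, so (2/901)^3 = -1.
Reciprocity: 3 ≡ 3 and 901 ≡ 1 (mod 4), so (3/901) = +(901/3).
Reduce top mod 3: now compute (1/3).
Reached (1/3) = 1. Collecting the sign flips along the way, the symbol is -1.

-1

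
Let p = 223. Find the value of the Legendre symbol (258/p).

-1

First reduce: 258 ≡ 35 (mod 223).
Reciprocity: 35 ≡ 3 and 223 ≡ 3 (mod 4), so (35/223) = −(223/35).
Reduce top mod 35: now compute (13/35).
Reciprocity: 13 ≡ 1 and 35 ≡ 3 (mod 4), so (13/35) = +(35/13).
Reduce top mod 13: now compute (9/13).
Reciprocity: 9 ≡ 1 and 13 ≡ 1 (mod 4), so (9/13) = +(13/9).
Reduce top mod 9: now compute (4/9).
Pull out 2^2: since 9 ≡ 1 (mod 8), (2/9) = +1, so (2/9)^2 = +1.
Reached (1/9) = 1. Collecting the sign flips along the way, the symbol is -1.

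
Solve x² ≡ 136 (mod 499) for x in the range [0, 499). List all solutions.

75, 424

Since 499 ≡ 3 (mod 4), a square root of 136 is 136^((499+1)/4) = 136^125 mod 499.
Repeated squaring: 136^2≡33, 136^4≡91, 136^8≡297, 136^16≡385, 136^32≡22, 136^64≡484 (mod 499).
136^125 = 136^(64+32+16+8+4+1) ≡ 424 (mod 499).
Check: 424² = 179776 ≡ 136 (mod 499). The two roots are 75 and 424.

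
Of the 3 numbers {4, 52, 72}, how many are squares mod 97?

(4/97) = +1 → QR.
(52/97) = -1 → non-residue.
(72/97) = +1 → QR.
Total quadratic residues among the 3: 2.

2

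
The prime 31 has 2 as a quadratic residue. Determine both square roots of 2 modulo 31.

Since 31 ≡ 3 (mod 4), a square root of 2 is 2^((31+1)/4) = 2^8 mod 31.
Repeated squaring: 2^2≡4, 2^4≡16, 2^8≡8 (mod 31).
2^8 = 2^(8) ≡ 8 (mod 31).
Check: 8² = 64 ≡ 2 (mod 31). The two roots are 8 and 23.

8, 23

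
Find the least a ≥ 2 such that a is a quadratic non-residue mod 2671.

(2/2671) = +1, so 2 is a residue.
(3/2671) = −1, so 3 is the smallest positive non-residue mod 2671.

3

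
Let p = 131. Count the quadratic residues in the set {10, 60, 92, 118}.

(10/131) = -1 → non-residue.
(60/131) = +1 → QR.
(92/131) = -1 → non-residue.
(118/131) = -1 → non-residue.
Total quadratic residues among the 4: 1.

1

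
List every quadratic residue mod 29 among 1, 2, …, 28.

Square k = 1,…,14 (k and 29−k give the same square):
1²=1, 2²=4, 3²=9, 4²=16, 5²=25, 6²≡7, 7²≡20, 8²≡6, 9²≡23, 10²≡13, 11²≡5, 12²≡28, 13²≡24, 14²≡22 (mod 29).
So the quadratic residues mod 29 are {1, 4, 5, 6, 7, 9, 13, 16, 20, 22, 23, 24, 25, 28}.

1,4,5,6,7,9,13,16,20,22,23,24,25,28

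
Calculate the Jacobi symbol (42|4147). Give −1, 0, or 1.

1

Pull out 2: since 4147 ≡ 3 (mod 8), (2/4147) = -1.
Reciprocity: 21 ≡ 1 and 4147 ≡ 3 (mod 4), so (21/4147) = +(4147/21).
Reduce top mod 21: now compute (10/21).
Pull out 2: since 21 ≡ 5 (mod 8), (2/21) = -1.
Reciprocity: 5 ≡ 1 and 21 ≡ 1 (mod 4), so (5/21) = +(21/5).
Reduce top mod 5: now compute (1/5).
Reached (1/5) = 1. Collecting the sign flips along the way, the symbol is +1.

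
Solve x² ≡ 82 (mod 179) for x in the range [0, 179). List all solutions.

Since 179 ≡ 3 (mod 4), a square root of 82 is 82^((179+1)/4) = 82^45 mod 179.
Repeated squaring: 82^2≡101, 82^4≡177, 82^8≡4, 82^16≡16, 82^32≡77 (mod 179).
82^45 = 82^(32+8+4+1) ≡ 145 (mod 179).
Check: 145² = 21025 ≡ 82 (mod 179). The two roots are 34 and 145.

34, 145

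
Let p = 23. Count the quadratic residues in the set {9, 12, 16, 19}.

3

(9/23) = +1 → QR.
(12/23) = +1 → QR.
(16/23) = +1 → QR.
(19/23) = -1 → non-residue.
Total quadratic residues among the 4: 3.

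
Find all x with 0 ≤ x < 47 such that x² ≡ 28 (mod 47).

13, 34

Since 47 ≡ 3 (mod 4), a square root of 28 is 28^((47+1)/4) = 28^12 mod 47.
Repeated squaring: 28^2≡32, 28^4≡37, 28^8≡6 (mod 47).
28^12 = 28^(8+4) ≡ 34 (mod 47).
Check: 34² = 1156 ≡ 28 (mod 47). The two roots are 13 and 34.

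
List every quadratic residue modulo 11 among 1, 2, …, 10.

1 3 4 5 9

Square k = 1,…,5 (k and 11−k give the same square):
1²=1, 2²=4, 3²=9, 4²≡5, 5²≡3 (mod 11).
So the quadratic residues mod 11 are {1, 3, 4, 5, 9}.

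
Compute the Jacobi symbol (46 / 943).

0

Pull out 2: since 943 ≡ 7 (mod 8), (2/943) = +1.
Reciprocity: 23 ≡ 3 and 943 ≡ 3 (mod 4), so (23/943) = −(943/23).
Reduce top mod 23: now compute (0/23).
Top reduces to 0: gcd > 1, so the symbol is 0.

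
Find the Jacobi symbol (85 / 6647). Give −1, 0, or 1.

0

Reciprocity: 85 ≡ 1 and 6647 ≡ 3 (mod 4), so (85/6647) = +(6647/85).
Reduce top mod 85: now compute (17/85).
Reciprocity: 17 ≡ 1 and 85 ≡ 1 (mod 4), so (17/85) = +(85/17).
Reduce top mod 17: now compute (0/17).
Top reduces to 0: gcd > 1, so the symbol is 0.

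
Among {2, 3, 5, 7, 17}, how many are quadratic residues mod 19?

3

(2/19) = -1 → non-residue.
(3/19) = -1 → non-residue.
(5/19) = +1 → QR.
(7/19) = +1 → QR.
(17/19) = +1 → QR.
Total quadratic residues among the 5: 3.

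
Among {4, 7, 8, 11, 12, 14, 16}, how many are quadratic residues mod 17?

(4/17) = +1 → QR.
(7/17) = -1 → non-residue.
(8/17) = +1 → QR.
(11/17) = -1 → non-residue.
(12/17) = -1 → non-residue.
(14/17) = -1 → non-residue.
(16/17) = +1 → QR.
Total quadratic residues among the 7: 3.

3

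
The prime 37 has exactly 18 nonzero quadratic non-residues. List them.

Square k = 1,…,18 (k and 37−k give the same square):
1²=1, 2²=4, 3²=9, 4²=16, 5²=25, 6²=36, 7²≡12, 8²≡27, 9²≡7, 10²≡26, 11²≡10, 12²≡33, 13²≡21, 14²≡11, 15²≡3, 16²≡34, 17²≡30, 18²≡28 (mod 37).
The residues are {1, 3, 4, 7, 9, 10, 11, 12, 16, 21, 25, 26, 27, 28, 30, 33, 34, 36}; the non-residues are the remaining 18 nonzero classes.

2,5,6,8,13,14,15,17,18,19,20,22,23,24,29,31,32,35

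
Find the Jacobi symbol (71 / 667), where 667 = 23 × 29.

Reciprocity: 71 ≡ 3 and 667 ≡ 3 (mod 4), so (71/667) = −(667/71).
Reduce top mod 71: now compute (28/71).
Pull out 2^2: since 71 ≡ 7 (mod 8), (2/71) = +1, so (2/71)^2 = +1.
Reciprocity: 7 ≡ 3 and 71 ≡ 3 (mod 4), so (7/71) = −(71/7).
Reduce top mod 7: now compute (1/7).
Reached (1/7) = 1. Collecting the sign flips along the way, the symbol is +1.

1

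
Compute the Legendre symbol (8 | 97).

Euler's criterion: (8/97) ≡ 8^48 (mod 97).
8^2 ≡ 64 (mod 97)
8^4 ≡ 22 (mod 97)
8^8 ≡ 96 (mod 97)
8^16 ≡ 1 (mod 97)
8^32 ≡ 1 (mod 97)
8^48 = 8^(32+16) ≡ 1 (mod 97).
Result is 1, so (8/97) = 1.

1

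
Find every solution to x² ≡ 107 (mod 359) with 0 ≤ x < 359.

Since 359 ≡ 3 (mod 4), a square root of 107 is 107^((359+1)/4) = 107^90 mod 359.
Repeated squaring: 107^2≡320, 107^4≡85, 107^8≡45, 107^16≡230, 107^32≡127, 107^64≡333 (mod 359).
107^90 = 107^(64+16+8+2) ≡ 253 (mod 359).
Check: 253² = 64009 ≡ 107 (mod 359). The two roots are 106 and 253.

106, 253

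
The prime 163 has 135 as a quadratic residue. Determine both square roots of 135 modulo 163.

61, 102

Since 163 ≡ 3 (mod 4), a square root of 135 is 135^((163+1)/4) = 135^41 mod 163.
Repeated squaring: 135^2≡132, 135^4≡146, 135^8≡126, 135^16≡65, 135^32≡150 (mod 163).
135^41 = 135^(32+8+1) ≡ 61 (mod 163).
Check: 61² = 3721 ≡ 135 (mod 163). The two roots are 61 and 102.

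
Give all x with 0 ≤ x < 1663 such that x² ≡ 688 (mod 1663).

815, 848

Since 1663 ≡ 3 (mod 4), a square root of 688 is 688^((1663+1)/4) = 688^416 mod 1663.
Repeated squaring: 688^2≡1052, 688^4≡809, 688^8≡922, 688^16≡291, 688^32≡1531, 688^64≡794, 688^128≡159, 688^256≡336 (mod 1663).
688^416 = 688^(256+128+32) ≡ 815 (mod 1663).
Check: 815² = 664225 ≡ 688 (mod 1663). The two roots are 815 and 848.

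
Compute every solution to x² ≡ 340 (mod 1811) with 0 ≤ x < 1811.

256, 1555

Since 1811 ≡ 3 (mod 4), a square root of 340 is 340^((1811+1)/4) = 340^453 mod 1811.
Repeated squaring: 340^2≡1507, 340^4≡55, 340^8≡1214, 340^16≡1453, 340^32≡1394, 340^64≡33, 340^128≡1089, 340^256≡1527 (mod 1811).
340^453 = 340^(256+128+64+4+1) ≡ 256 (mod 1811).
Check: 256² = 65536 ≡ 340 (mod 1811). The two roots are 256 and 1555.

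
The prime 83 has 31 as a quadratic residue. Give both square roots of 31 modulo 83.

Since 83 ≡ 3 (mod 4), a square root of 31 is 31^((83+1)/4) = 31^21 mod 83.
Repeated squaring: 31^2≡48, 31^4≡63, 31^8≡68, 31^16≡59 (mod 83).
31^21 = 31^(16+4+1) ≡ 23 (mod 83).
Check: 23² = 529 ≡ 31 (mod 83). The two roots are 23 and 60.

23, 60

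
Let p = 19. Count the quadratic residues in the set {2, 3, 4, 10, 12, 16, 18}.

2

(2/19) = -1 → non-residue.
(3/19) = -1 → non-residue.
(4/19) = +1 → QR.
(10/19) = -1 → non-residue.
(12/19) = -1 → non-residue.
(16/19) = +1 → QR.
(18/19) = -1 → non-residue.
Total quadratic residues among the 7: 2.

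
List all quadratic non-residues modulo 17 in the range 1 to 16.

3 5 6 7 10 11 12 14

Square k = 1,…,8 (k and 17−k give the same square):
1²=1, 2²=4, 3²=9, 4²=16, 5²≡8, 6²≡2, 7²≡15, 8²≡13 (mod 17).
The residues are {1, 2, 4, 8, 9, 13, 15, 16}; the non-residues are the remaining 8 nonzero classes.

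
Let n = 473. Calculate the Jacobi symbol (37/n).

-1

Reciprocity: 37 ≡ 1 and 473 ≡ 1 (mod 4), so (37/473) = +(473/37).
Reduce top mod 37: now compute (29/37).
Reciprocity: 29 ≡ 1 and 37 ≡ 1 (mod 4), so (29/37) = +(37/29).
Reduce top mod 29: now compute (8/29).
Pull out 2^3: since 29 ≡ 5 (mod 8), (2/29) = -1, so (2/29)^3 = -1.
Reached (1/29) = 1. Collecting the sign flips along the way, the symbol is -1.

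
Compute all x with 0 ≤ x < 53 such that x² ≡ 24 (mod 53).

53 ≡ 1 (mod 4), so we find a root by search.
Trying successive values, 17² = 289 ≡ 24 (mod 53). The other root is 53 − 17 = 36.

17, 36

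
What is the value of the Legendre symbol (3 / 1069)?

Reciprocity: 3 ≡ 3 and 1069 ≡ 1 (mod 4), so (3/1069) = +(1069/3).
Reduce top mod 3: now compute (1/3).
Reached (1/3) = 1. Collecting the sign flips along the way, the symbol is +1.

1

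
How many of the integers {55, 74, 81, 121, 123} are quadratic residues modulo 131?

5

(55/131) = +1 → QR.
(74/131) = +1 → QR.
(81/131) = +1 → QR.
(121/131) = +1 → QR.
(123/131) = +1 → QR.
Total quadratic residues among the 5: 5.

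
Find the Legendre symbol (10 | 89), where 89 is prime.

1

Euler's criterion: (10/89) ≡ 10^44 (mod 89).
10^2 ≡ 11 (mod 89)
10^4 ≡ 32 (mod 89)
10^8 ≡ 45 (mod 89)
10^16 ≡ 67 (mod 89)
10^32 ≡ 39 (mod 89)
10^44 = 10^(32+8+4) ≡ 1 (mod 89).
Result is 1, so (10/89) = 1.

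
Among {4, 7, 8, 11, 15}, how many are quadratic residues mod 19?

(4/19) = +1 → QR.
(7/19) = +1 → QR.
(8/19) = -1 → non-residue.
(11/19) = +1 → QR.
(15/19) = -1 → non-residue.
Total quadratic residues among the 5: 3.

3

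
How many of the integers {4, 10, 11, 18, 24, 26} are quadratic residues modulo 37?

(4/37) = +1 → QR.
(10/37) = +1 → QR.
(11/37) = +1 → QR.
(18/37) = -1 → non-residue.
(24/37) = -1 → non-residue.
(26/37) = +1 → QR.
Total quadratic residues among the 6: 4.

4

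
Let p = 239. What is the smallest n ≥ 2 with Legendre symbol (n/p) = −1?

(2/239) = +1, so 2 is a residue.
(3/239) = +1, so 3 is a residue.
(4/239) = +1, so 4 is a residue.
(5/239) = +1, so 5 is a residue.
(6/239) = +1, so 6 is a residue.
(7/239) = −1, so 7 is the smallest positive non-residue mod 239.

7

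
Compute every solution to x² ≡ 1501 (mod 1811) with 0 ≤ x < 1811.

678, 1133

Since 1811 ≡ 3 (mod 4), a square root of 1501 is 1501^((1811+1)/4) = 1501^453 mod 1811.
Repeated squaring: 1501^2≡117, 1501^4≡1012, 1501^8≡929, 1501^16≡1005, 1501^32≡1298, 1501^64≡574, 1501^128≡1685, 1501^256≡1388 (mod 1811).
1501^453 = 1501^(256+128+64+4+1) ≡ 678 (mod 1811).
Check: 678² = 459684 ≡ 1501 (mod 1811). The two roots are 678 and 1133.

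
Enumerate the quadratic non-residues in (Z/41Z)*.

3 6 7 11 12 13 14 15 17 19 22 24 26 27 28 29 30 34 35 38

Square k = 1,…,20 (k and 41−k give the same square):
1²=1, 2²=4, 3²=9, 4²=16, 5²=25, 6²=36, 7²≡8, 8²≡23, 9²≡40, 10²≡18, 11²≡39, 12²≡21, 13²≡5, 14²≡32, 15²≡20, 16²≡10, 17²≡2, 18²≡37, 19²≡33, 20²≡31 (mod 41).
The residues are {1, 2, 4, 5, 8, 9, 10, 16, 18, 20, 21, 23, 25, 31, 32, 33, 36, 37, 39, 40}; the non-residues are the remaining 20 nonzero classes.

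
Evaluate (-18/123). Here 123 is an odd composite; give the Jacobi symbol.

First reduce: -18 ≡ 105 (mod 123).
Reciprocity: 105 ≡ 1 and 123 ≡ 3 (mod 4), so (105/123) = +(123/105).
Reduce top mod 105: now compute (18/105).
Pull out 2: since 105 ≡ 1 (mod 8), (2/105) = +1.
Reciprocity: 9 ≡ 1 and 105 ≡ 1 (mod 4), so (9/105) = +(105/9).
Reduce top mod 9: now compute (6/9).
Pull out 2: since 9 ≡ 1 (mod 8), (2/9) = +1.
Reciprocity: 3 ≡ 3 and 9 ≡ 1 (mod 4), so (3/9) = +(9/3).
Reduce top mod 3: now compute (0/3).
Top reduces to 0: gcd > 1, so the symbol is 0.

0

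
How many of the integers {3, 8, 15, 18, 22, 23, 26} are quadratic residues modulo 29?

(3/29) = -1 → non-residue.
(8/29) = -1 → non-residue.
(15/29) = -1 → non-residue.
(18/29) = -1 → non-residue.
(22/29) = +1 → QR.
(23/29) = +1 → QR.
(26/29) = -1 → non-residue.
Total quadratic residues among the 7: 2.

2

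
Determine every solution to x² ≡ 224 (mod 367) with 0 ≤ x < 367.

172, 195

Since 367 ≡ 3 (mod 4), a square root of 224 is 224^((367+1)/4) = 224^92 mod 367.
Repeated squaring: 224^2≡264, 224^4≡333, 224^8≡55, 224^16≡89, 224^32≡214, 224^64≡288 (mod 367).
224^92 = 224^(64+16+8+4) ≡ 195 (mod 367).
Check: 195² = 38025 ≡ 224 (mod 367). The two roots are 172 and 195.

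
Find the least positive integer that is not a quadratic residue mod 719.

(2/719) = +1, so 2 is a residue.
(3/719) = +1, so 3 is a residue.
(4/719) = +1, so 4 is a residue.
(5/719) = +1, so 5 is a residue.
(6/719) = +1, so 6 is a residue.
(7/719) = +1, so 7 is a residue.
(8/719) = +1, so 8 is a residue.
(9/719) = +1, so 9 is a residue.
(10/719) = +1, so 10 is a residue.
(11/719) = −1, so 11 is the smallest positive non-residue mod 719.

11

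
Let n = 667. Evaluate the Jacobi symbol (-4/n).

First reduce: -4 ≡ 663 (mod 667).
Reciprocity: 663 ≡ 3 and 667 ≡ 3 (mod 4), so (663/667) = −(667/663).
Reduce top mod 663: now compute (4/663).
Pull out 2^2: since 663 ≡ 7 (mod 8), (2/663) = +1, so (2/663)^2 = +1.
Reached (1/663) = 1. Collecting the sign flips along the way, the symbol is -1.

-1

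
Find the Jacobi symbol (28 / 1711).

1

Pull out 2^2: since 1711 ≡ 7 (mod 8), (2/1711) = +1, so (2/1711)^2 = +1.
Reciprocity: 7 ≡ 3 and 1711 ≡ 3 (mod 4), so (7/1711) = −(1711/7).
Reduce top mod 7: now compute (3/7).
Reciprocity: 3 ≡ 3 and 7 ≡ 3 (mod 4), so (3/7) = −(7/3).
Reduce top mod 3: now compute (1/3).
Reached (1/3) = 1. Collecting the sign flips along the way, the symbol is +1.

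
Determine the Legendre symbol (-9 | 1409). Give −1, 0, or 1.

1

First reduce: -9 ≡ 1400 (mod 1409).
Pull out 2^3: since 1409 ≡ 1 (mod 8), (2/1409) = +1, so (2/1409)^3 = +1.
Reciprocity: 175 ≡ 3 and 1409 ≡ 1 (mod 4), so (175/1409) = +(1409/175).
Reduce top mod 175: now compute (9/175).
Reciprocity: 9 ≡ 1 and 175 ≡ 3 (mod 4), so (9/175) = +(175/9).
Reduce top mod 9: now compute (4/9).
Pull out 2^2: since 9 ≡ 1 (mod 8), (2/9) = +1, so (2/9)^2 = +1.
Reached (1/9) = 1. Collecting the sign flips along the way, the symbol is +1.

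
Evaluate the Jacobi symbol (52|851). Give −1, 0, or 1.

Pull out 2^2: since 851 ≡ 3 (mod 8), (2/851) = -1, so (2/851)^2 = +1.
Reciprocity: 13 ≡ 1 and 851 ≡ 3 (mod 4), so (13/851) = +(851/13).
Reduce top mod 13: now compute (6/13).
Pull out 2: since 13 ≡ 5 (mod 8), (2/13) = -1.
Reciprocity: 3 ≡ 3 and 13 ≡ 1 (mod 4), so (3/13) = +(13/3).
Reduce top mod 3: now compute (1/3).
Reached (1/3) = 1. Collecting the sign flips along the way, the symbol is -1.

-1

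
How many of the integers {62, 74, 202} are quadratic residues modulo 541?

1

(62/541) = -1 → non-residue.
(74/541) = +1 → QR.
(202/541) = -1 → non-residue.
Total quadratic residues among the 3: 1.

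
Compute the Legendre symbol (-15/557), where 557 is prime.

First reduce: -15 ≡ 542 (mod 557).
Pull out 2: since 557 ≡ 5 (mod 8), (2/557) = -1.
Reciprocity: 271 ≡ 3 and 557 ≡ 1 (mod 4), so (271/557) = +(557/271).
Reduce top mod 271: now compute (15/271).
Reciprocity: 15 ≡ 3 and 271 ≡ 3 (mod 4), so (15/271) = −(271/15).
Reduce top mod 15: now compute (1/15).
Reached (1/15) = 1. Collecting the sign flips along the way, the symbol is +1.

1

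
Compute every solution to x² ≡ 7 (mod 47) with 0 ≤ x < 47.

Since 47 ≡ 3 (mod 4), a square root of 7 is 7^((47+1)/4) = 7^12 mod 47.
Repeated squaring: 7^2≡2, 7^4≡4, 7^8≡16 (mod 47).
7^12 = 7^(8+4) ≡ 17 (mod 47).
Check: 17² = 289 ≡ 7 (mod 47). The two roots are 17 and 30.

17, 30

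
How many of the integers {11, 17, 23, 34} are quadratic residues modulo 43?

(11/43) = +1 → QR.
(17/43) = +1 → QR.
(23/43) = +1 → QR.
(34/43) = -1 → non-residue.
Total quadratic residues among the 4: 3.

3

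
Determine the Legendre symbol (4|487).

Pull out 2^2: since 487 ≡ 7 (mod 8), (2/487) = +1, so (2/487)^2 = +1.
Reached (1/487) = 1. Collecting the sign flips along the way, the symbol is +1.

1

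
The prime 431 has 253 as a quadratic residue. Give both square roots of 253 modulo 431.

Since 431 ≡ 3 (mod 4), a square root of 253 is 253^((431+1)/4) = 253^108 mod 431.
Repeated squaring: 253^2≡221, 253^4≡138, 253^8≡80, 253^16≡366, 253^32≡346, 253^64≡329 (mod 431).
253^108 = 253^(64+32+8+4) ≡ 320 (mod 431).
Check: 320² = 102400 ≡ 253 (mod 431). The two roots are 111 and 320.

111, 320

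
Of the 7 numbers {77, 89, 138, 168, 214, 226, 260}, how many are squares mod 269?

5

(77/269) = -1 → non-residue.
(89/269) = +1 → QR.
(138/269) = +1 → QR.
(168/269) = -1 → non-residue.
(214/269) = +1 → QR.
(226/269) = +1 → QR.
(260/269) = +1 → QR.
Total quadratic residues among the 7: 5.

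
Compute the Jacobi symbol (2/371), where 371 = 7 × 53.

Pull out 2: since 371 ≡ 3 (mod 8), (2/371) = -1.
Reached (1/371) = 1. Collecting the sign flips along the way, the symbol is -1.

-1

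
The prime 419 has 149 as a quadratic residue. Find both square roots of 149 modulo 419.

Since 419 ≡ 3 (mod 4), a square root of 149 is 149^((419+1)/4) = 149^105 mod 419.
Repeated squaring: 149^2≡413, 149^4≡36, 149^8≡39, 149^16≡264, 149^32≡142, 149^64≡52 (mod 419).
149^105 = 149^(64+32+8+1) ≡ 310 (mod 419).
Check: 310² = 96100 ≡ 149 (mod 419). The two roots are 109 and 310.

109, 310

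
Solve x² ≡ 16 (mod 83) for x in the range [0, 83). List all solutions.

Since 83 ≡ 3 (mod 4), a square root of 16 is 16^((83+1)/4) = 16^21 mod 83.
Repeated squaring: 16^2≡7, 16^4≡49, 16^8≡77, 16^16≡36 (mod 83).
16^21 = 16^(16+4+1) ≡ 4 (mod 83).
Check: 4² = 16 ≡ 16 (mod 83). The two roots are 4 and 79.

4, 79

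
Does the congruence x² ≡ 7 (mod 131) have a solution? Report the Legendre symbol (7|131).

1

Reciprocity: 7 ≡ 3 and 131 ≡ 3 (mod 4), so (7/131) = −(131/7).
Reduce top mod 7: now compute (5/7).
Reciprocity: 5 ≡ 1 and 7 ≡ 3 (mod 4), so (5/7) = +(7/5).
Reduce top mod 5: now compute (2/5).
Pull out 2: since 5 ≡ 5 (mod 8), (2/5) = -1.
Reached (1/5) = 1. Collecting the sign flips along the way, the symbol is +1.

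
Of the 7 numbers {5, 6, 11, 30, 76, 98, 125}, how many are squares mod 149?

(5/149) = +1 → QR.
(6/149) = +1 → QR.
(11/149) = -1 → non-residue.
(30/149) = +1 → QR.
(76/149) = +1 → QR.
(98/149) = -1 → non-residue.
(125/149) = +1 → QR.
Total quadratic residues among the 7: 5.

5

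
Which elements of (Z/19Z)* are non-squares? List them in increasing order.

2 3 8 10 12 13 14 15 18

Square k = 1,…,9 (k and 19−k give the same square):
1²=1, 2²=4, 3²=9, 4²=16, 5²≡6, 6²≡17, 7²≡11, 8²≡7, 9²≡5 (mod 19).
The residues are {1, 4, 5, 6, 7, 9, 11, 16, 17}; the non-residues are the remaining 9 nonzero classes.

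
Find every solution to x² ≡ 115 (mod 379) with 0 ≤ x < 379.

185, 194

Since 379 ≡ 3 (mod 4), a square root of 115 is 115^((379+1)/4) = 115^95 mod 379.
Repeated squaring: 115^2≡339, 115^4≡84, 115^8≡234, 115^16≡180, 115^32≡185, 115^64≡115 (mod 379).
115^95 = 115^(64+16+8+4+2+1) ≡ 185 (mod 379).
Check: 185² = 34225 ≡ 115 (mod 379). The two roots are 185 and 194.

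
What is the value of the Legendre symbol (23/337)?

Euler's criterion: (23/337) ≡ 23^168 (mod 337).
23^2 ≡ 192 (mod 337)
23^4 ≡ 131 (mod 337)
23^8 ≡ 311 (mod 337)
23^16 ≡ 2 (mod 337)
23^32 ≡ 4 (mod 337)
23^64 ≡ 16 (mod 337)
23^128 ≡ 256 (mod 337)
23^168 = 23^(128+32+8) ≡ 336 (mod 337).
Result is 336 ≡ −1, so (23/337) = −1.

-1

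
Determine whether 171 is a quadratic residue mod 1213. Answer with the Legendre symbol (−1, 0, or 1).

Reciprocity: 171 ≡ 3 and 1213 ≡ 1 (mod 4), so (171/1213) = +(1213/171).
Reduce top mod 171: now compute (16/171).
Pull out 2^4: since 171 ≡ 3 (mod 8), (2/171) = -1, so (2/171)^4 = +1.
Reached (1/171) = 1. Collecting the sign flips along the way, the symbol is +1.

1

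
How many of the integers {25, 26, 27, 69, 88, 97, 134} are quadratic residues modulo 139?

2

(25/139) = +1 → QR.
(26/139) = -1 → non-residue.
(27/139) = -1 → non-residue.
(69/139) = +1 → QR.
(88/139) = -1 → non-residue.
(97/139) = -1 → non-residue.
(134/139) = -1 → non-residue.
Total quadratic residues among the 7: 2.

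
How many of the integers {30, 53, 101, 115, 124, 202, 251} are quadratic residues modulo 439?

2

(30/439) = -1 → non-residue.
(53/439) = +1 → QR.
(101/439) = -1 → non-residue.
(115/439) = -1 → non-residue.
(124/439) = -1 → non-residue.
(202/439) = -1 → non-residue.
(251/439) = +1 → QR.
Total quadratic residues among the 7: 2.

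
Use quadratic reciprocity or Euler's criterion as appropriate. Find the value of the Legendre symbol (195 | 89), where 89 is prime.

1

First reduce: 195 ≡ 17 (mod 89).
Reciprocity: 17 ≡ 1 and 89 ≡ 1 (mod 4), so (17/89) = +(89/17).
Reduce top mod 17: now compute (4/17).
Pull out 2^2: since 17 ≡ 1 (mod 8), (2/17) = +1, so (2/17)^2 = +1.
Reached (1/17) = 1. Collecting the sign flips along the way, the symbol is +1.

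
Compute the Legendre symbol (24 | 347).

Pull out 2^3: since 347 ≡ 3 (mod 8), (2/347) = -1, so (2/347)^3 = -1.
Reciprocity: 3 ≡ 3 and 347 ≡ 3 (mod 4), so (3/347) = −(347/3).
Reduce top mod 3: now compute (2/3).
Pull out 2: since 3 ≡ 3 (mod 8), (2/3) = -1.
Reached (1/3) = 1. Collecting the sign flips along the way, the symbol is -1.

-1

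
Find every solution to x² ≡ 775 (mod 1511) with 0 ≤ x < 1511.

Since 1511 ≡ 3 (mod 4), a square root of 775 is 775^((1511+1)/4) = 775^378 mod 1511.
Repeated squaring: 775^2≡758, 775^4≡384, 775^8≡889, 775^16≡68, 775^32≡91, 775^64≡726, 775^128≡1248, 775^256≡1174 (mod 1511).
775^378 = 775^(256+64+32+16+8+2) ≡ 1224 (mod 1511).
Check: 1224² = 1498176 ≡ 775 (mod 1511). The two roots are 287 and 1224.

287, 1224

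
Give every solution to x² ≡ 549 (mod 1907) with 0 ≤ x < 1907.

Since 1907 ≡ 3 (mod 4), a square root of 549 is 549^((1907+1)/4) = 549^477 mod 1907.
Repeated squaring: 549^2≡95, 549^4≡1397, 549^8≡748, 549^16≡753, 549^32≡630, 549^64≡244, 549^128≡419, 549^256≡117 (mod 1907).
549^477 = 549^(256+128+64+16+8+4+1) ≡ 962 (mod 1907).
Check: 962² = 925444 ≡ 549 (mod 1907). The two roots are 945 and 962.

945, 962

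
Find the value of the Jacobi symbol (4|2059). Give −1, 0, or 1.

1

Pull out 2^2: since 2059 ≡ 3 (mod 8), (2/2059) = -1, so (2/2059)^2 = +1.
Reached (1/2059) = 1. Collecting the sign flips along the way, the symbol is +1.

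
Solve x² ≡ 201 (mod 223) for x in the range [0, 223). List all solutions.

76, 147

Since 223 ≡ 3 (mod 4), a square root of 201 is 201^((223+1)/4) = 201^56 mod 223.
Repeated squaring: 201^2≡38, 201^4≡106, 201^8≡86, 201^16≡37, 201^32≡31 (mod 223).
201^56 = 201^(32+16+8) ≡ 76 (mod 223).
Check: 76² = 5776 ≡ 201 (mod 223). The two roots are 76 and 147.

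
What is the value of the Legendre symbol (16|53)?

1

Pull out 2^4: since 53 ≡ 5 (mod 8), (2/53) = -1, so (2/53)^4 = +1.
Reached (1/53) = 1. Collecting the sign flips along the way, the symbol is +1.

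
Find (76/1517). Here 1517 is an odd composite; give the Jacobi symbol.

1

Pull out 2^2: since 1517 ≡ 5 (mod 8), (2/1517) = -1, so (2/1517)^2 = +1.
Reciprocity: 19 ≡ 3 and 1517 ≡ 1 (mod 4), so (19/1517) = +(1517/19).
Reduce top mod 19: now compute (16/19).
Pull out 2^4: since 19 ≡ 3 (mod 8), (2/19) = -1, so (2/19)^4 = +1.
Reached (1/19) = 1. Collecting the sign flips along the way, the symbol is +1.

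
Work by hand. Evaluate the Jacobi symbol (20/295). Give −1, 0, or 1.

0

Pull out 2^2: since 295 ≡ 7 (mod 8), (2/295) = +1, so (2/295)^2 = +1.
Reciprocity: 5 ≡ 1 and 295 ≡ 3 (mod 4), so (5/295) = +(295/5).
Reduce top mod 5: now compute (0/5).
Top reduces to 0: gcd > 1, so the symbol is 0.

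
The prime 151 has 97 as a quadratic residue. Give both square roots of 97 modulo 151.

61, 90

Since 151 ≡ 3 (mod 4), a square root of 97 is 97^((151+1)/4) = 97^38 mod 151.
Repeated squaring: 97^2≡47, 97^4≡95, 97^8≡116, 97^16≡17, 97^32≡138 (mod 151).
97^38 = 97^(32+4+2) ≡ 90 (mod 151).
Check: 90² = 8100 ≡ 97 (mod 151). The two roots are 61 and 90.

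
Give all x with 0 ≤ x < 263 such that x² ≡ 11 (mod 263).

Since 263 ≡ 3 (mod 4), a square root of 11 is 11^((263+1)/4) = 11^66 mod 263.
Repeated squaring: 11^2≡121, 11^4≡176, 11^8≡205, 11^16≡208, 11^32≡132, 11^64≡66 (mod 263).
11^66 = 11^(64+2) ≡ 96 (mod 263).
Check: 96² = 9216 ≡ 11 (mod 263). The two roots are 96 and 167.

96, 167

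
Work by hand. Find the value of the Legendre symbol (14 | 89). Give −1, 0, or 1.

-1

Euler's criterion: (14/89) ≡ 14^44 (mod 89).
14^2 ≡ 18 (mod 89)
14^4 ≡ 57 (mod 89)
14^8 ≡ 45 (mod 89)
14^16 ≡ 67 (mod 89)
14^32 ≡ 39 (mod 89)
14^44 = 14^(32+8+4) ≡ 88 (mod 89).
Result is 88 ≡ −1, so (14/89) = −1.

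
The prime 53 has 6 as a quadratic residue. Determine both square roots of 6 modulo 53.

53 ≡ 1 (mod 4), so we find a root by search.
Trying successive values, 18² = 324 ≡ 6 (mod 53). The other root is 53 − 18 = 35.

18, 35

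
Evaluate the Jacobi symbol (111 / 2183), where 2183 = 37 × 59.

Reciprocity: 111 ≡ 3 and 2183 ≡ 3 (mod 4), so (111/2183) = −(2183/111).
Reduce top mod 111: now compute (74/111).
Pull out 2: since 111 ≡ 7 (mod 8), (2/111) = +1.
Reciprocity: 37 ≡ 1 and 111 ≡ 3 (mod 4), so (37/111) = +(111/37).
Reduce top mod 37: now compute (0/37).
Top reduces to 0: gcd > 1, so the symbol is 0.

0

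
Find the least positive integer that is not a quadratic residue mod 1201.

(2/1201) = +1, so 2 is a residue.
(3/1201) = +1, so 3 is a residue.
(4/1201) = +1, so 4 is a residue.
(5/1201) = +1, so 5 is a residue.
(6/1201) = +1, so 6 is a residue.
(7/1201) = +1, so 7 is a residue.
(8/1201) = +1, so 8 is a residue.
(9/1201) = +1, so 9 is a residue.
(10/1201) = +1, so 10 is a residue.
(11/1201) = −1, so 11 is the smallest positive non-residue mod 1201.

11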